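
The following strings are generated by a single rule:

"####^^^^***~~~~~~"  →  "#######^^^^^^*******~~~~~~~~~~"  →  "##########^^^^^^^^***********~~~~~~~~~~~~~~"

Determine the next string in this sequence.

#############^^^^^^^^^^***************~~~~~~~~~~~~~~~~~~

Term n consists of 3n+1 #'s, followed by 2n+2 ^'s, followed by 4n-1 *'s, followed by 4n+2 ~'s (n = 1, 2, …).
Setting n = 4 gives 13, 10, 15, 18 characters in each block.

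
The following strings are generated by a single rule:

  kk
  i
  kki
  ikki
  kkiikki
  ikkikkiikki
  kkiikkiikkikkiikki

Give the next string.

Each term (from the third on) is the two preceding terms concatenated in order: term 3 = kk·i = kki.
So term 8 is ikkikkiikki·kkiikkiikkikkiikki.

ikkikkiikkikkiikkiikkikkiikki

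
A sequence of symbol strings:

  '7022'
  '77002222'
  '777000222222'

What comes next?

7777000022222222

The n-th term is n 7's then n 0's then 2n 2's (n = 1, 2, …).
For the next term, n = 4, so the run lengths are 4, 4, 8.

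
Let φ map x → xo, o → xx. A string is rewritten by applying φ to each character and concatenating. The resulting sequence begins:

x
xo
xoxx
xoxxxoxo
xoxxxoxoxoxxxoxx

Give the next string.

φ(xoxxxoxoxoxxxoxx) expands symbol-by-symbol to xo xx xo xo xo xx xo xx xo xx xo xo xo xx xo xo; joining the 16 pieces gives the next term.

xoxxxoxoxoxxxoxxxoxxxoxoxoxxxoxo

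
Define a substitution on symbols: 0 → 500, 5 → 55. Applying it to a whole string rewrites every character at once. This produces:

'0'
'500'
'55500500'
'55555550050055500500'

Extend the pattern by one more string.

φ(55555550050055500500) expands symbol-by-symbol to 55 55 55 55 55 55 55 500 500 55 500 500 55 55 55 500 500 55 500 500; joining the 20 pieces gives the next term.

555555555555555005005550050055555550050055500500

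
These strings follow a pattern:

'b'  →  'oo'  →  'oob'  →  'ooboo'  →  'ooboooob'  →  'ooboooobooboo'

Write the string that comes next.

From term 3 onward, concatenate the last term with the second-to-last: oo·b = oob, oob·oo = ooboo, …
So term 7 is ooboooobooboo·ooboooob.

oobooooboobooooboooob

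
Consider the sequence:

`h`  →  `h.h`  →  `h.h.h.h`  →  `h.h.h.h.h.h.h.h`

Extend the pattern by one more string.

Every step duplicates the string with '.' between the halves.
Doubling h.h.h.h.h.h.h.h with '.' between the halves:

h.h.h.h.h.h.h.h.h.h.h.h.h.h.h.h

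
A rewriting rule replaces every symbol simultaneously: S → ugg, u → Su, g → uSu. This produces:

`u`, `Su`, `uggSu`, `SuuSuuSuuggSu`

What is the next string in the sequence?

uggSuSuuggSuSuuggSuSuuSuuSuuggSu

φ(SuuSuuSuuggSu) expands symbol-by-symbol to ugg Su Su ugg Su Su ugg Su Su uSu uSu ugg Su; joining the 13 pieces gives the next term.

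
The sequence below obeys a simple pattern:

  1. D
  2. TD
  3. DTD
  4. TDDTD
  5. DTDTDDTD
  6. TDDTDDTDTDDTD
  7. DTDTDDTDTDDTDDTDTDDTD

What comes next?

TDDTDDTDTDDTDDTDTDDTDTDDTDDTDTDDTD

Each term (from the third on) is the two preceding terms concatenated in order: term 3 = D·TD = DTD.
The next term joins TDDTDDTDTDDTD and DTDTDDTDTDDTDDTDTDDTD.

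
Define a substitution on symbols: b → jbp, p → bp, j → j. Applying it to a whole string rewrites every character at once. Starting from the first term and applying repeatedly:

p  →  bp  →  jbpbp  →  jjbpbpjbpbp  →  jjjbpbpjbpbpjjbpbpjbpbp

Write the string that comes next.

jjjjbpbpjbpbpjjbpbpjbpbpjjjbpbpjbpbpjjbpbpjbpbp

Applying the rule to each of the 23 symbols of jjjbpbpjbpbpjjbpbpjbpbp gives the pieces j j j jbp bp jbp bp j jbp bp jbp bp j j jbp bp jbp bp j jbp bp jbp bp, which concatenate to the answer.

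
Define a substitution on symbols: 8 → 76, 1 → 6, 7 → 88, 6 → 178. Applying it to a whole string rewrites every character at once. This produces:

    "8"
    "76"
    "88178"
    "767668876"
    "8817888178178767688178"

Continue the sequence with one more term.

767668876767668876688768817888178767668876

Applying the rule to each of the 22 symbols of 8817888178178767688178 gives the pieces 76 76 6 88 76 76 76 6 88 76 6 88 76 88 178 88 178 76 76 6 88 76, which concatenate to the answer.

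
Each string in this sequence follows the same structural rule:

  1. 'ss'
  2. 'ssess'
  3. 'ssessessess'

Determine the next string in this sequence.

s(k+1) = s(k)·e·s(k) — each term doubles the last with 'e' between the halves.
One more doubling of ssessessess gives the answer.

ssessessessessessessess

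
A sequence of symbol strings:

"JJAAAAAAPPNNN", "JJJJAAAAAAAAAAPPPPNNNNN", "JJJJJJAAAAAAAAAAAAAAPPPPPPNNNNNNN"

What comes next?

Reading off run lengths: J runs 2, 4, 6; A runs 6, 10, 14; P runs 2, 4, 6; N runs 3, 5, 7 — each is linear in n (n = 1, 2, …).
For the next term, n = 4, so the run lengths are 8, 18, 8, 9.

JJJJJJJJAAAAAAAAAAAAAAAAAAPPPPPPPPNNNNNNNNN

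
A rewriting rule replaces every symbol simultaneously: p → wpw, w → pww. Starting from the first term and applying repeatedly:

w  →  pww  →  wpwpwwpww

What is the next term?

pwwwpwpwwwpwpwwpwwwpwpwwpww

Expanding wpwpwwpww: w→pww, p→wpw, w→pww, p→wpw, w→pww, w→pww, p→wpw, w→pww, w→pww. Concatenated: pww wpw pww wpw pww pww wpw pww pww.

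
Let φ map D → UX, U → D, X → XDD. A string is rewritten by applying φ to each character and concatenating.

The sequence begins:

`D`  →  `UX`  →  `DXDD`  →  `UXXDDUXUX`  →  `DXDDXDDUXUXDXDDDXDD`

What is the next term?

UXXDDUXUXXDDUXUXDXDDDXDDUXXDDUXUXUXXDDUXUX

φ(DXDDXDDUXUXDXDDDXDD) expands symbol-by-symbol to UX XDD UX UX XDD UX UX D XDD D XDD UX XDD UX UX UX XDD UX UX; joining the 19 pieces gives the next term.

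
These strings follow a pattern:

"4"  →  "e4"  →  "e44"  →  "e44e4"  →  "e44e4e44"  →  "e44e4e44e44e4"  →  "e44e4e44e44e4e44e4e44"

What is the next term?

This is a Fibonacci-style word recurrence s(k) = s(k−1)·s(k−2): e.g. e4·4 = e44.
Continuing: e44e4e44e44e4e44e4e44 · e44e4e44e44e4 gives term 8.

e44e4e44e44e4e44e4e44e44e4e44e44e4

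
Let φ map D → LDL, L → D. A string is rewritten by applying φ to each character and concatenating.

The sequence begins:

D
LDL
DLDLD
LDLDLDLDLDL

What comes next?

Rewriting each symbol of LDLDLDLDLDL: L→D, D→LDL, L→D, D→LDL, L→D, D→LDL, L→D, D→LDL, L→D, D→LDL, L→D, which concatenates to D LDL D LDL D LDL D LDL D LDL D.

DLDLDLDLDLDLDLDLDLDLD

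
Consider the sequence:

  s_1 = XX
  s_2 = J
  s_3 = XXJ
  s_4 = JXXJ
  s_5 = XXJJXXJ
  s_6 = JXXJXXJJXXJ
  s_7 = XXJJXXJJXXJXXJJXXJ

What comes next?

JXXJXXJJXXJXXJJXXJJXXJXXJJXXJ

This is a Fibonacci-style word recurrence s(k) = s(k−2)·s(k−1): e.g. XX·J = XXJ.
The next term joins JXXJXXJJXXJ and XXJJXXJJXXJXXJJXXJ.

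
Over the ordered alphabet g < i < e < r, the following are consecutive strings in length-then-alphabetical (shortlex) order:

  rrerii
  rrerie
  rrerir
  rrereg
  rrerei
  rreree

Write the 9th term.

Continuing the enumeration 3 steps past rreree: rreree → rrerer → rrerrg → (answer).

rrerri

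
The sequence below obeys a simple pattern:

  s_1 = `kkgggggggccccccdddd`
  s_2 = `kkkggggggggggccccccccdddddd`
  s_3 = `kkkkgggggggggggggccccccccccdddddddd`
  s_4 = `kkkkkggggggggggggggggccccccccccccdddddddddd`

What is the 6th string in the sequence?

The n-th term is n-1 k's then 3n-2 g's then 2n c's then 2n-2 d's, where the shown terms are n = 3, 4, 5, 6.
At n = 8 the blocks have lengths 7, 22, 16, 14.

kkkkkkkggggggggggggggggggggggccccccccccccccccdddddddddddddd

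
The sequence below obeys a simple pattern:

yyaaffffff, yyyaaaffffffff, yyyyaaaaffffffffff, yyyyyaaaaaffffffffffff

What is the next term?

yyyyyyaaaaaaffffffffffffff

The n-th term is n-1 y's then n-1 a's then 2n f's, where the shown terms are n = 3, 4, 5, 6.
At n = 7 the blocks have lengths 6, 6, 14.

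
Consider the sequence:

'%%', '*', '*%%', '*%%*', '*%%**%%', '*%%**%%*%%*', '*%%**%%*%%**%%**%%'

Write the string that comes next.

*%%**%%*%%**%%**%%*%%**%%*%%*

Each term (from the third on) is the previous term followed by the one before it: term 3 = *·%% = *%%.
Continuing: *%%**%%*%%**%%**%% · *%%**%%*%%* gives term 8.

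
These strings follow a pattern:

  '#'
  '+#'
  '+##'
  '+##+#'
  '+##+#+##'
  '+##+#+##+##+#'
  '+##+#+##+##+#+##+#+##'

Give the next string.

+##+#+##+##+#+##+#+##+##+#+##+##+#

This is a Fibonacci-style word recurrence s(k) = s(k−1)·s(k−2): e.g. +#·# = +##.
The next term joins +##+#+##+##+#+##+#+## and +##+#+##+##+#.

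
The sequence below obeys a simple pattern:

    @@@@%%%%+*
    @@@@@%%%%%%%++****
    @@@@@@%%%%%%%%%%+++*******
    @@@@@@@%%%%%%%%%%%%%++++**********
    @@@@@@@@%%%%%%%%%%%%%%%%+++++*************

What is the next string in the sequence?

@@@@@@@@@%%%%%%%%%%%%%%%%%%%++++++****************

Term n consists of n+3 @'s, followed by 3n+1 %'s, followed by n +'s, followed by 3n-2 *'s (n = 1, 2, …).
At n = 6 the blocks have lengths 9, 19, 6, 16.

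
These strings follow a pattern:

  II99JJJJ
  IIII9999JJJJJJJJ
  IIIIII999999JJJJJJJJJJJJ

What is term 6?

IIIIIIIIIIII999999999999JJJJJJJJJJJJJJJJJJJJJJJJ

Each string has the form I^{2n} 9^{2n} J^{4n} (n = 1, 2, …).
Setting n = 6 gives 12, 12, 24 characters in each block.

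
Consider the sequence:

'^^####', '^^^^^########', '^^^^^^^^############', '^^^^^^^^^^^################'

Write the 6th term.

The n-th term is 3n-1 ^'s then 4n #'s (n = 1, 2, …).
For term 6, n = 6, so the run lengths are 17, 24.

^^^^^^^^^^^^^^^^^########################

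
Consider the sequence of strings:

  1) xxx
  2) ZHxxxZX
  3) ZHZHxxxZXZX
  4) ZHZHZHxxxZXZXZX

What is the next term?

ZHZHZHZHxxxZXZXZXZX

Each term wraps the previous one in ZH on the left and ZX on the right.
So the next term is ZH·ZHZHZHxxxZXZXZX·ZX.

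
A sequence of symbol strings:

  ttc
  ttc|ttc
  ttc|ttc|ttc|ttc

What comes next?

s(k+1) = s(k)·|·s(k) — each term doubles the last with '|' between the halves.
One more doubling of ttc|ttc|ttc|ttc gives the answer.

ttc|ttc|ttc|ttc|ttc|ttc|ttc|ttc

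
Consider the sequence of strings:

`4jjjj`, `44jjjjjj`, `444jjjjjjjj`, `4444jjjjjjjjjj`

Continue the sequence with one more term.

44444jjjjjjjjjjjj

Reading off run lengths: 4 runs 1, 2, 3, 4; j runs 4, 6, 8, 10 — each is linear in n, where the shown terms are n = 2, 3, 4, 5.
For the next term, n = 6, so the run lengths are 5, 12.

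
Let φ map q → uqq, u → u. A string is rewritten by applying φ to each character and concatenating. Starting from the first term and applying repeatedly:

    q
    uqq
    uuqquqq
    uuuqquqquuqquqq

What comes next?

φ(uuuqquqquuqquqq) expands symbol-by-symbol to u u u uqq uqq u uqq uqq u u uqq uqq u uqq uqq; joining the 15 pieces gives the next term.

uuuuqquqquuqquqquuuqquqquuqquqq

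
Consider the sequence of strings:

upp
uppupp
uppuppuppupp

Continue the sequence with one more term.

uppuppuppuppuppuppuppupp

Each string is two copies of the previous one concatenated.
One more doubling of uppuppuppupp gives the answer.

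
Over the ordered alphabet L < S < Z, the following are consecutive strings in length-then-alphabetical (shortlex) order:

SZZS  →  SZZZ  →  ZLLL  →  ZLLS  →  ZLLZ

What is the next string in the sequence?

Treat ZLLZ as a base-3 numeral over the given alphabet and add one, carrying through any trailing Z's.

ZLSL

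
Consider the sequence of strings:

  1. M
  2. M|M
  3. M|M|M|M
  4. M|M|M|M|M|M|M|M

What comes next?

Every step duplicates the string with '|' between the halves.
Doubling M|M|M|M|M|M|M|M with '|' between the halves:

M|M|M|M|M|M|M|M|M|M|M|M|M|M|M|M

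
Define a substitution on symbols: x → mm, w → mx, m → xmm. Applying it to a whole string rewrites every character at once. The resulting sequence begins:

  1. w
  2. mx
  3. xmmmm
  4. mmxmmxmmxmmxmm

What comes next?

xmmxmmmmxmmxmmmmxmmxmmmmxmmxmmmmxmmxmm

Replace each of the 14 characters of mmxmmxmmxmmxmm in place — xmm xmm mm xmm xmm mm xmm xmm mm xmm xmm mm xmm xmm — and concatenate.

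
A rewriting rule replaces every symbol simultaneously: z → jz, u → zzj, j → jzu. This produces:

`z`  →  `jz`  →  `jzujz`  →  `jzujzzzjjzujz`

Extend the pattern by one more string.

jzujzzzjjzujzjzjzjzujzujzzzjjzujz

Applying the rule to each of the 13 symbols of jzujzzzjjzujz gives the pieces jzu jz zzj jzu jz jz jz jzu jzu jz zzj jzu jz, which concatenate to the answer.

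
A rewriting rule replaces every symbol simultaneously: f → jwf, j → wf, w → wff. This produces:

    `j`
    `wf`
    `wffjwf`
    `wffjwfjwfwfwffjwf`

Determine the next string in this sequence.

Applying the rule to each of the 17 symbols of wffjwfjwfwfwffjwf gives the pieces wff jwf jwf wf wff jwf wf wff jwf wff jwf wff jwf jwf wf wff jwf, which concatenate to the answer.

wffjwfjwfwfwffjwfwfwffjwfwffjwfwffjwfjwfwfwffjwf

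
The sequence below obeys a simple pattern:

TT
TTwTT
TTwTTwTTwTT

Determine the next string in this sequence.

TTwTTwTTwTTwTTwTTwTTwTT

s(k+1) = s(k)·w·s(k) — each term doubles the last with 'w' between the halves.
So the next term is two copies of TTwTTwTTwTT with 'w' between the halves.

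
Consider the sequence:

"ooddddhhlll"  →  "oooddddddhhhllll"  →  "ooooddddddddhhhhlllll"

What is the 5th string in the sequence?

ooooooddddddddddddhhhhhhlllllll

The n-th term is n o's then 2n d's then n h's then n+1 l's, where the shown terms are n = 2, 3, 4.
Setting n = 6 gives 6, 12, 6, 7 characters in each block.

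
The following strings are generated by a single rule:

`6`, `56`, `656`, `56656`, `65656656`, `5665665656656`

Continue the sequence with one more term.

This is a Fibonacci-style word recurrence s(k) = s(k−2)·s(k−1): e.g. 6·56 = 656.
Continuing: 65656656 · 5665665656656 gives term 7.

656566565665665656656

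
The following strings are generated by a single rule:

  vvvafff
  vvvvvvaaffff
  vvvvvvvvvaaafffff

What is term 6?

vvvvvvvvvvvvvvvvvvaaaaaaffffffff

Term n consists of 3n v's, followed by n a's, followed by n+2 f's (n = 1, 2, …).
At n = 6 the blocks have lengths 18, 6, 8.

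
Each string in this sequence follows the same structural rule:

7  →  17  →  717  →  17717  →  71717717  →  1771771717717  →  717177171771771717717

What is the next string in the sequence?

1771771717717717177171771771717717

This is a Fibonacci-style word recurrence s(k) = s(k−2)·s(k−1): e.g. 7·17 = 717.
Continuing: 1771771717717 · 717177171771771717717 gives term 8.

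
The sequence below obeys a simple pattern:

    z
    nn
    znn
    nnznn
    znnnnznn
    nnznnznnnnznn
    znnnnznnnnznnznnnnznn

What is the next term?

From term 3 onward, concatenate the second-to-last term with the last: z·nn = znn, nn·znn = nnznn, …
So term 8 is nnznnznnnnznn·znnnnznnnnznnznnnnznn.

nnznnznnnnznnznnnnznnnnznnznnnnznn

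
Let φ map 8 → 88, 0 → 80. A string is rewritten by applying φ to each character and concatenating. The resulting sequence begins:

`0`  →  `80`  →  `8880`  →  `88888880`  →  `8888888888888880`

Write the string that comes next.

88888888888888888888888888888880

Replace each of the 16 characters of 8888888888888880 in place — 88 88 88 88 88 88 88 88 88 88 88 88 88 88 88 80 — and concatenate.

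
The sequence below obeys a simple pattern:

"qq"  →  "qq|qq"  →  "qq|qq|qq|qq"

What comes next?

Every step duplicates the string with '|' between the halves.
Doubling qq|qq|qq|qq with '|' between the halves:

qq|qq|qq|qq|qq|qq|qq|qq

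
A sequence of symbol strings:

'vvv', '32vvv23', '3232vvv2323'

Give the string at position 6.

3232323232vvv2323232323

Each term wraps the previous one in 32 on the left and 23 on the right.
From 3232vvv2323, 3 further steps: 3232vvv2323 → 323232vvv232323 → 32323232vvv23232323 → (answer).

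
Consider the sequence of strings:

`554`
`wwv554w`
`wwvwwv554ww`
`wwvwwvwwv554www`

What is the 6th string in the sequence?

wwvwwvwwvwwvwwv554wwwww

Every step adds wwv to the front and w to the end of the previous string.
From wwvwwvwwv554www, 2 further steps: wwvwwvwwv554www → wwvwwvwwvwwv554wwww → (answer).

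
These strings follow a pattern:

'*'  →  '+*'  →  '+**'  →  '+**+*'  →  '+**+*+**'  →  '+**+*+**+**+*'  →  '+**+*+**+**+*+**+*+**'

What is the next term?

+**+*+**+**+*+**+*+**+**+*+**+**+*

This is a Fibonacci-style word recurrence s(k) = s(k−1)·s(k−2): e.g. +*·* = +**.
Continuing: +**+*+**+**+*+**+*+** · +**+*+**+**+* gives term 8.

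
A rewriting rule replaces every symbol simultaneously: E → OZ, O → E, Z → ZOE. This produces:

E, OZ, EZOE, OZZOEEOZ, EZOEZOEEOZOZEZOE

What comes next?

Applying the rule to each of the 16 symbols of EZOEZOEEOZOZEZOE gives the pieces OZ ZOE E OZ ZOE E OZ OZ E ZOE E ZOE OZ ZOE E OZ, which concatenate to the answer.

OZZOEEOZZOEEOZOZEZOEEZOEOZZOEEOZ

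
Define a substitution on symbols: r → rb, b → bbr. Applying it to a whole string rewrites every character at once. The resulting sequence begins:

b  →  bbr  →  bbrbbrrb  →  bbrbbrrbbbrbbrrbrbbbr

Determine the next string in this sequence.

Rewriting the 21 symbols of bbrbbrrbbbrbbrrbrbbbr one by one yields bbr bbr rb bbr bbr rb rb bbr bbr bbr rb bbr bbr rb rb bbr rb bbr bbr bbr rb; concatenated:

bbrbbrrbbbrbbrrbrbbbrbbrbbrrbbbrbbrrbrbbbrrbbbrbbrbbrrb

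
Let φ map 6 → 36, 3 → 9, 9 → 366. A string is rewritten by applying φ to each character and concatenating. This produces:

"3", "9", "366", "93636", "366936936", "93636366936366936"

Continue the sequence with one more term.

Applying the rule to each of the 17 symbols of 93636366936366936 gives the pieces 366 9 36 9 36 9 36 36 366 9 36 9 36 36 366 9 36, which concatenate to the answer.

3669369369363636693693636366936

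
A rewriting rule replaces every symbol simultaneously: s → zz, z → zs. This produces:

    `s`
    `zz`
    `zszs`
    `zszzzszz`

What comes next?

Apply φ to zszzzszz symbol by symbol: z→zs, s→zz, z→zs, z→zs, z→zs, s→zz, z→zs, z→zs; joined: zs zz zs zs zs zz zs zs.

zszzzszszszzzszs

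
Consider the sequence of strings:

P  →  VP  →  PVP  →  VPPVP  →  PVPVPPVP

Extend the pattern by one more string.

VPPVPPVPVPPVP

Each term (from the third on) is the two preceding terms concatenated in order: term 3 = P·VP = PVP.
The next term joins VPPVP and PVPVPPVP.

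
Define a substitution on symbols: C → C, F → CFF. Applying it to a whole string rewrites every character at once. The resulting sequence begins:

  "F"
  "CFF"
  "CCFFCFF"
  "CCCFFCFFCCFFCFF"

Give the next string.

φ(CCCFFCFFCCFFCFF) expands symbol-by-symbol to C C C CFF CFF C CFF CFF C C CFF CFF C CFF CFF; joining the 15 pieces gives the next term.

CCCCFFCFFCCFFCFFCCCFFCFFCCFFCFF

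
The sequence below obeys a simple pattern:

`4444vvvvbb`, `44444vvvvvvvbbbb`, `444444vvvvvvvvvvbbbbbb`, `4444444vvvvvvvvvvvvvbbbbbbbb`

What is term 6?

Each string has the form 4^{n+2} v^{3n-2} b^{2n-2}, where the shown terms are n = 2, 3, 4, 5.
At n = 7 the blocks have lengths 9, 19, 12.

444444444vvvvvvvvvvvvvvvvvvvbbbbbbbbbbbb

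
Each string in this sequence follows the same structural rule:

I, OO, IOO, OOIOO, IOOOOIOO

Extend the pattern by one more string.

This is a Fibonacci-style word recurrence s(k) = s(k−2)·s(k−1): e.g. I·OO = IOO.
The next term joins OOIOO and IOOOOIOO.

OOIOOIOOOOIOO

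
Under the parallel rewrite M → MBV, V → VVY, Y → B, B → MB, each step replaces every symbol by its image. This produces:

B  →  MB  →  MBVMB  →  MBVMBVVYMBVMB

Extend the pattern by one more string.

Rewriting the 13 symbols of MBVMBVVYMBVMB one by one yields MBV MB VVY MBV MB VVY VVY B MBV MB VVY MBV MB; concatenated:

MBVMBVVYMBVMBVVYVVYBMBVMBVVYMBVMB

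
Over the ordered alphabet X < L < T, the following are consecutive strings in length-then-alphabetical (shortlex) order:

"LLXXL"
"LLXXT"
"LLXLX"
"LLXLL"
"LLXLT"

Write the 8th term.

LLXTT

Stepping forward 3 times from LLXLT: LLXLT → LLXTX → LLXTL, then the target.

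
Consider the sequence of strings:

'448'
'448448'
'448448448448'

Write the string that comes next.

Every step duplicates the string.
One more doubling of 448448448448 gives the answer.

448448448448448448448448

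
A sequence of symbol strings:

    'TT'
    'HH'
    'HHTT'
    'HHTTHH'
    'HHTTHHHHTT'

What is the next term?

This is a Fibonacci-style word recurrence s(k) = s(k−1)·s(k−2): e.g. HH·TT = HHTT.
The next term joins HHTTHHHHTT and HHTTHH.

HHTTHHHHTTHHTTHH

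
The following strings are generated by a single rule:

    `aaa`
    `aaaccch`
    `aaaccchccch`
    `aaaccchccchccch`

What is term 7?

Every step adds ccch to the end: s(k+1) = s(k)·ccch.
From aaaccchccchccch, 3 further steps: aaaccchccchccch → aaaccchccchccchccch → aaaccchccchccchccchccch → (answer).

aaaccchccchccchccchccchccch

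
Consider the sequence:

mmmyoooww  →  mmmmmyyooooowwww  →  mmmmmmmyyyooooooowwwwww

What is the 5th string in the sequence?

Each string has the form m^{2n+1} y^{n} o^{2n+1} w^{2n} (n = 1, 2, …).
For term 5, n = 5, so the run lengths are 11, 5, 11, 10.

mmmmmmmmmmmyyyyyooooooooooowwwwwwwwww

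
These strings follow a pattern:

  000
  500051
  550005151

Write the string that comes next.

555000515151

Each term wraps the previous one in 5 on the left and 51 on the right.
One more step from 550005151 gives the answer.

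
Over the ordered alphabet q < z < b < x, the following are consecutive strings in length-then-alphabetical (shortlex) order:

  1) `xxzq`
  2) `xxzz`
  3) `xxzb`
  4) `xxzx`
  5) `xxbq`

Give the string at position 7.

Continuing the enumeration 2 steps past xxbq: xxbq → xxbz → (answer).

xxbb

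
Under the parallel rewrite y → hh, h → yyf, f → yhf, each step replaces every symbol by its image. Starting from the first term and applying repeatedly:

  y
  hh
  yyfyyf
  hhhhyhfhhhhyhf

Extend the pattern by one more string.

Applying the rule to each of the 14 symbols of hhhhyhfhhhhyhf gives the pieces yyf yyf yyf yyf hh yyf yhf yyf yyf yyf yyf hh yyf yhf, which concatenate to the answer.

yyfyyfyyfyyfhhyyfyhfyyfyyfyyfyyfhhyyfyhf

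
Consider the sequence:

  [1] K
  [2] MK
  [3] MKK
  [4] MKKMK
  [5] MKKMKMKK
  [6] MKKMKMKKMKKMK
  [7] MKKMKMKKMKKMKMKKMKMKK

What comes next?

This is a Fibonacci-style word recurrence s(k) = s(k−1)·s(k−2): e.g. MK·K = MKK.
The next term joins MKKMKMKKMKKMKMKKMKMKK and MKKMKMKKMKKMK.

MKKMKMKKMKKMKMKKMKMKKMKKMKMKKMKKMK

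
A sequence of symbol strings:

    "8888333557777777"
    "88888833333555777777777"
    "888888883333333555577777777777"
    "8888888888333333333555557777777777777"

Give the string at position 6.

888888888888883333333333333555555577777777777777777

Term n consists of 2n 8's, followed by 2n-1 3's, followed by n 5's, followed by 2n+3 7's, where the shown terms are n = 2, 3, 4, 5.
Setting n = 7 gives 14, 13, 7, 17 characters in each block.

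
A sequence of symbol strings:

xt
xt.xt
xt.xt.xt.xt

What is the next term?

s(k+1) = s(k)·.·s(k) — each term doubles the last with '.' between the halves.
So the next term is two copies of xt.xt.xt.xt with '.' between the halves.

xt.xt.xt.xt.xt.xt.xt.xt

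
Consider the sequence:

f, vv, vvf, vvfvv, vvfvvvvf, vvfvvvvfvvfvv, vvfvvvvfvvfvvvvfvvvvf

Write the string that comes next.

vvfvvvvfvvfvvvvfvvvvfvvfvvvvfvvfvv

This is a Fibonacci-style word recurrence s(k) = s(k−1)·s(k−2): e.g. vv·f = vvf.
So term 8 is vvfvvvvfvvfvvvvfvvvvf·vvfvvvvfvvfvv.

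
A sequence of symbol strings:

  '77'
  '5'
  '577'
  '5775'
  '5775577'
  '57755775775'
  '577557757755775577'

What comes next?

From term 3 onward, concatenate the last term with the second-to-last: 5·77 = 577, 577·5 = 5775, …
So term 8 is 577557757755775577·57755775775.

57755775775577557757755775775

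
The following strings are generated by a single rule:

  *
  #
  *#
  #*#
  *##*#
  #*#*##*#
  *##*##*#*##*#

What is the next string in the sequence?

#*#*##*#*##*##*#*##*#

This is a Fibonacci-style word recurrence s(k) = s(k−2)·s(k−1): e.g. *·# = *#.
The next term joins #*#*##*# and *##*##*#*##*#.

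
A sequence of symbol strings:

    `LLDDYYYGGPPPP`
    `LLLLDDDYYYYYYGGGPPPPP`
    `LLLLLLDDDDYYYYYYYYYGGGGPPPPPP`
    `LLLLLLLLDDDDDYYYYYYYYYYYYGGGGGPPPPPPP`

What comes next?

LLLLLLLLLLDDDDDDYYYYYYYYYYYYYYYGGGGGGPPPPPPPP

Each string has the form L^{2n} D^{n+1} Y^{3n} G^{n+1} P^{n+3} (n = 1, 2, …).
For the next term, n = 5, so the run lengths are 10, 6, 15, 6, 8.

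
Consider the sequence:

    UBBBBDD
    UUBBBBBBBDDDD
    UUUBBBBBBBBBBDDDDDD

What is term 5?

Each string has the form U^{n} B^{3n+1} D^{2n} (n = 1, 2, …).
Setting n = 5 gives 5, 16, 10 characters in each block.

UUUUUBBBBBBBBBBBBBBBBDDDDDDDDDD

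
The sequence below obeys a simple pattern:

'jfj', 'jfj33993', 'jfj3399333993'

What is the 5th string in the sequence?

jfj33993339933399333993

Each term is the previous one with 33993 appended.
From jfj3399333993, 2 further steps: jfj3399333993 → jfj339933399333993 → (answer).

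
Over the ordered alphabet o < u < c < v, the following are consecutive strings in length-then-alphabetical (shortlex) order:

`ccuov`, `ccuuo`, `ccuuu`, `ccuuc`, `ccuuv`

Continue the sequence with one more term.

ccuco

Find the rightmost character of ccuuv below v, bump it to the next letter, and reset everything to its right to o.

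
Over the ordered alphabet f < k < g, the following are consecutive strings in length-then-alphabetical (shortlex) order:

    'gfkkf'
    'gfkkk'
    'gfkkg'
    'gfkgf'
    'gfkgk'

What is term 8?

Continuing the enumeration 3 steps past gfkgk: gfkgk → gfkgg → gfgff → (answer).

gfgfk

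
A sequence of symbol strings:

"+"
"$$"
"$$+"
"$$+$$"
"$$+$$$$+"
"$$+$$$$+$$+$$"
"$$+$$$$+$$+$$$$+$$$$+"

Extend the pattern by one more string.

From term 3 onward, concatenate the last term with the second-to-last: $$·+ = $$+, $$+·$$ = $$+$$, …
The next term joins $$+$$$$+$$+$$$$+$$$$+ and $$+$$$$+$$+$$.

$$+$$$$+$$+$$$$+$$$$+$$+$$$$+$$+$$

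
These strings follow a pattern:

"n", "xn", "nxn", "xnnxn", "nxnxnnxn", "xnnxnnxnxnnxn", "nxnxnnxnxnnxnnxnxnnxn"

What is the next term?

xnnxnnxnxnnxnnxnxnnxnxnnxnnxnxnnxn

This is a Fibonacci-style word recurrence s(k) = s(k−2)·s(k−1): e.g. n·xn = nxn.
Continuing: xnnxnnxnxnnxn · nxnxnnxnxnnxnnxnxnnxn gives term 8.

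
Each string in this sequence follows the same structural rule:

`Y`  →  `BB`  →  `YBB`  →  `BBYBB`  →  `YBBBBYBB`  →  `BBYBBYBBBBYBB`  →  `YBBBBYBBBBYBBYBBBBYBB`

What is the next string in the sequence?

This is a Fibonacci-style word recurrence s(k) = s(k−2)·s(k−1): e.g. Y·BB = YBB.
Continuing: BBYBBYBBBBYBB · YBBBBYBBBBYBBYBBBBYBB gives term 8.

BBYBBYBBBBYBBYBBBBYBBBBYBBYBBBBYBB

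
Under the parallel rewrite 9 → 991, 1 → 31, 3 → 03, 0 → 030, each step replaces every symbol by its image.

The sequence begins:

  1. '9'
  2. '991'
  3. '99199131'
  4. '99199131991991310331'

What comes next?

9919913199199131033199199131991991310331030030331

Applying the rule to each of the 20 symbols of 99199131991991310331 gives the pieces 991 991 31 991 991 31 03 31 991 991 31 991 991 31 03 31 030 03 03 31, which concatenate to the answer.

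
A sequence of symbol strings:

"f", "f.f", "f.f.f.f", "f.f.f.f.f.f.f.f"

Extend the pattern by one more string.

f.f.f.f.f.f.f.f.f.f.f.f.f.f.f.f

Each string is two copies of the previous one joined by '.'.
One more doubling of f.f.f.f.f.f.f.f gives the answer.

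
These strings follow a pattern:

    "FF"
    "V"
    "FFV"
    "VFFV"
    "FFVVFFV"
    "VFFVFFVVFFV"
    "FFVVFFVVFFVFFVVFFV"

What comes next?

This is a Fibonacci-style word recurrence s(k) = s(k−2)·s(k−1): e.g. FF·V = FFV.
So term 8 is VFFVFFVVFFV·FFVVFFVVFFVFFVVFFV.

VFFVFFVVFFVFFVVFFVVFFVFFVVFFV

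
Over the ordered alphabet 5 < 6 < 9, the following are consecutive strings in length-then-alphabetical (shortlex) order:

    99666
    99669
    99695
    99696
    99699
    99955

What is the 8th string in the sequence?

99959

Stepping forward 2 times from 99955: 99955 → 99956, then the target.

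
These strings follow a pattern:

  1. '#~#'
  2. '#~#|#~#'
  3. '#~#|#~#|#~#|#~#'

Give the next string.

s(k+1) = s(k)·|·s(k) — each term doubles the last with '|' between the halves.
Doubling #~#|#~#|#~#|#~# with '|' between the halves:

#~#|#~#|#~#|#~#|#~#|#~#|#~#|#~#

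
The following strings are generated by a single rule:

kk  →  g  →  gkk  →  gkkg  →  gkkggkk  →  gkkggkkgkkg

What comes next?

From term 3 onward, concatenate the last term with the second-to-last: g·kk = gkk, gkk·g = gkkg, …
The next term joins gkkggkkgkkg and gkkggkk.

gkkggkkgkkggkkggkk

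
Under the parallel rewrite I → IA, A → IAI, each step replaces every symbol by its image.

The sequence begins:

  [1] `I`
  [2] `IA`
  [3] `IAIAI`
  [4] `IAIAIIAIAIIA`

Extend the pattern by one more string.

Apply φ to IAIAIIAIAIIA symbol by symbol: I→IA, A→IAI, I→IA, A→IAI, I→IA, I→IA, A→IAI, I→IA, A→IAI, I→IA, I→IA, A→IAI; joined: IA IAI IA IAI IA IA IAI IA IAI IA IA IAI.

IAIAIIAIAIIAIAIAIIAIAIIAIAIAI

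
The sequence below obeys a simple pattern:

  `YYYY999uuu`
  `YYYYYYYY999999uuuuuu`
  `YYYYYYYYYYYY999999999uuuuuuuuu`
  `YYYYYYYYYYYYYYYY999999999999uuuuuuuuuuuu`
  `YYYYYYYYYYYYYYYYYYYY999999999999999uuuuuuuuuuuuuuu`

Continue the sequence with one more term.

The n-th term is 4n Y's then 3n 9's then 3n u's (n = 1, 2, …).
At n = 6 the blocks have lengths 24, 18, 18.

YYYYYYYYYYYYYYYYYYYYYYYY999999999999999999uuuuuuuuuuuuuuuuuu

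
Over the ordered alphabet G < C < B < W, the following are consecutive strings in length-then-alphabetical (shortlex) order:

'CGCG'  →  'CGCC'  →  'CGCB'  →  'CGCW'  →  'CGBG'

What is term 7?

Continuing the enumeration 2 steps past CGBG: CGBG → CGBC → (answer).

CGBB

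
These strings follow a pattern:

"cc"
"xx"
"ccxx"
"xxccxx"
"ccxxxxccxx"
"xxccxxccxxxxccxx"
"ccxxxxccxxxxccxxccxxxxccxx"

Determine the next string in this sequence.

Each term (from the third on) is the two preceding terms concatenated in order: term 3 = cc·xx = ccxx.
So term 8 is xxccxxccxxxxccxx·ccxxxxccxxxxccxxccxxxxccxx.

xxccxxccxxxxccxxccxxxxccxxxxccxxccxxxxccxx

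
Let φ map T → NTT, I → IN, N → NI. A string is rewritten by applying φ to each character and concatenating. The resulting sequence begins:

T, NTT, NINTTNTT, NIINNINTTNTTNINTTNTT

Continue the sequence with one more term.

Applying the rule to each of the 20 symbols of NIINNINTTNTTNINTTNTT gives the pieces NI IN IN NI NI IN NI NTT NTT NI NTT NTT NI IN NI NTT NTT NI NTT NTT, which concatenate to the answer.

NIININNINIINNINTTNTTNINTTNTTNIINNINTTNTTNINTTNTT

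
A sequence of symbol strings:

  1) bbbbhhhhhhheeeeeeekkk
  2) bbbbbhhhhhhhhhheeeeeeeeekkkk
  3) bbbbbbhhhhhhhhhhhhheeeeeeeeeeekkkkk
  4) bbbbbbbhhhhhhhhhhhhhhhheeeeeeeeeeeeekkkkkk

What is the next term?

The n-th term is n+2 b's then 3n+1 h's then 2n+3 e's then n+1 k's, where the shown terms are n = 2, 3, 4, 5.
At n = 6 the blocks have lengths 8, 19, 15, 7.

bbbbbbbbhhhhhhhhhhhhhhhhhhheeeeeeeeeeeeeeekkkkkkk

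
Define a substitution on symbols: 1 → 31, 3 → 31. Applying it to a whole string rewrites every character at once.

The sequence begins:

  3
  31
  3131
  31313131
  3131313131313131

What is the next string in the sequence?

Applying the rule to each of the 16 symbols of 3131313131313131 gives the pieces 31 31 31 31 31 31 31 31 31 31 31 31 31 31 31 31, which concatenate to the answer.

31313131313131313131313131313131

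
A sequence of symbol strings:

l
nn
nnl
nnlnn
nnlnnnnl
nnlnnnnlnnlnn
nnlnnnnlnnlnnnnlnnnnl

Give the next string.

From term 3 onward, concatenate the last term with the second-to-last: nn·l = nnl, nnl·nn = nnlnn, …
Continuing: nnlnnnnlnnlnnnnlnnnnl · nnlnnnnlnnlnn gives term 8.

nnlnnnnlnnlnnnnlnnnnlnnlnnnnlnnlnn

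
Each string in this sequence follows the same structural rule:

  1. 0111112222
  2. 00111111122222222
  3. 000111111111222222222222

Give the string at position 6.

000000111111111111111222222222222222222222222

Reading off run lengths: 0 runs 1, 2, 3; 1 runs 5, 7, 9; 2 runs 4, 8, 12 — each is linear in n (n = 1, 2, …).
For term 6, n = 6, so the run lengths are 6, 15, 24.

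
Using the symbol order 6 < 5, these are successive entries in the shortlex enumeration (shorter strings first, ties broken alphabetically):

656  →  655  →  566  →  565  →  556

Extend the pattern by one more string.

The successor of 556 increments the rightmost position that isn't already 5 and resets every position after it to 6.

555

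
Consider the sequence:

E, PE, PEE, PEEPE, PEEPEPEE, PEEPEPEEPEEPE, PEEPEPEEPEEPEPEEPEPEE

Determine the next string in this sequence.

From term 3 onward, concatenate the last term with the second-to-last: PE·E = PEE, PEE·PE = PEEPE, …
So term 8 is PEEPEPEEPEEPEPEEPEPEE·PEEPEPEEPEEPE.

PEEPEPEEPEEPEPEEPEPEEPEEPEPEEPEEPE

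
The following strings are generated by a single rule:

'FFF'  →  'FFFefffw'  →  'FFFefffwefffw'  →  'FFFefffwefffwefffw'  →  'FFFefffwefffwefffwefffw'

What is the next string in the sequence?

FFFefffwefffwefffwefffwefffw

The strings grow by a fixed suffix efffw each time.
One more step from FFFefffwefffwefffwefffw gives the answer.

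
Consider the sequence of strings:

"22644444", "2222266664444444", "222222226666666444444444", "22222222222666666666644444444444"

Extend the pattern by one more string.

2222222222222266666666666664444444444444

Each string has the form 2^{3n-1} 6^{3n-2} 4^{2n+3} (n = 1, 2, …).
Setting n = 5 gives 14, 13, 13 characters in each block.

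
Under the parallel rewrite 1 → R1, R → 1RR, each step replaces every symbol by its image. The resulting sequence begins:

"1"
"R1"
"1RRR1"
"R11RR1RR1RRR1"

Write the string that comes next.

φ(R11RR1RR1RRR1) expands symbol-by-symbol to 1RR R1 R1 1RR 1RR R1 1RR 1RR R1 1RR 1RR 1RR R1; joining the 13 pieces gives the next term.

1RRR1R11RR1RRR11RR1RRR11RR1RR1RRR1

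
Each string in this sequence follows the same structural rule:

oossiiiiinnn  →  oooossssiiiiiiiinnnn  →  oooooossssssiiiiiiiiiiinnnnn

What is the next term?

oooooooossssssssiiiiiiiiiiiiiinnnnnn

The n-th term is 2n o's then 2n s's then 3n+2 i's then n+2 n's (n = 1, 2, …).
For the next term, n = 4, so the run lengths are 8, 8, 14, 6.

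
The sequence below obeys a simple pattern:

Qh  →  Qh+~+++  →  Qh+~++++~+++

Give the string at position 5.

Qh+~++++~++++~++++~+++

Each term is the previous one with +~+++ appended.
From Qh+~++++~+++, 2 further steps: Qh+~++++~+++ → Qh+~++++~++++~+++ → (answer).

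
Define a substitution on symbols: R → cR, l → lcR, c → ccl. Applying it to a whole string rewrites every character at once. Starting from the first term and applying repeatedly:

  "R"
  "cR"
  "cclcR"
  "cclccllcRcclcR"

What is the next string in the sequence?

φ(cclccllcRcclcR) expands symbol-by-symbol to ccl ccl lcR ccl ccl lcR lcR ccl cR ccl ccl lcR ccl cR; joining the 14 pieces gives the next term.

cclccllcRcclccllcRlcRcclcRcclccllcRcclcR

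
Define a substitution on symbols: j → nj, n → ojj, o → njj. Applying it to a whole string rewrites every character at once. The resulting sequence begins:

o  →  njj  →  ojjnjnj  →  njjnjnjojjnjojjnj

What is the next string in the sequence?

φ(njjnjnjojjnjojjnj) expands symbol-by-symbol to ojj nj nj ojj nj ojj nj njj nj nj ojj nj njj nj nj ojj nj; joining the 17 pieces gives the next term.

ojjnjnjojjnjojjnjnjjnjnjojjnjnjjnjnjojjnj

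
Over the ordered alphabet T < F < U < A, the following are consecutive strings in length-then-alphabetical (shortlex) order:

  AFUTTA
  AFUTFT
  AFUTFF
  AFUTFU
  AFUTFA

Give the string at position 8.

AFUTUU

Stepping forward 3 times from AFUTFA: AFUTFA → AFUTUT → AFUTUF, then the target.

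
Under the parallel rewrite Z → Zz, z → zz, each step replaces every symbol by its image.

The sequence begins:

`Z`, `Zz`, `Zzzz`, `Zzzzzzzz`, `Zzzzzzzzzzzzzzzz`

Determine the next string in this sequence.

Replace each of the 16 characters of Zzzzzzzzzzzzzzzz in place — Zz zz zz zz zz zz zz zz zz zz zz zz zz zz zz zz — and concatenate.

Zzzzzzzzzzzzzzzzzzzzzzzzzzzzzzzz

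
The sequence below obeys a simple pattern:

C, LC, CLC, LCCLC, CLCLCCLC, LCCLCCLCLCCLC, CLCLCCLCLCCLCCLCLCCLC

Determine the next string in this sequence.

LCCLCCLCLCCLCCLCLCCLCLCCLCCLCLCCLC

Each term (from the third on) is the two preceding terms concatenated in order: term 3 = C·LC = CLC.
The next term joins LCCLCCLCLCCLC and CLCLCCLCLCCLCCLCLCCLC.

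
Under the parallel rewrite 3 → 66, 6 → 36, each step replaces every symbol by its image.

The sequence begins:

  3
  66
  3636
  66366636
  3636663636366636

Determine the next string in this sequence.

Replace each of the 16 characters of 3636663636366636 in place — 66 36 66 36 36 36 66 36 66 36 66 36 36 36 66 36 — and concatenate.

66366636363666366636663636366636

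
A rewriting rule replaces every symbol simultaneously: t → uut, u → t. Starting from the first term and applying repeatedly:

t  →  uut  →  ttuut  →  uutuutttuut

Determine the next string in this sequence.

ttuutttuutuutuutttuut

Rewriting each symbol of uutuutttuut: u→t, u→t, t→uut, u→t, u→t, t→uut, t→uut, t→uut, u→t, u→t, t→uut, which concatenates to t t uut t t uut uut uut t t uut.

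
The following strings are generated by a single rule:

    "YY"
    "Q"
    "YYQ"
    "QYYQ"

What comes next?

From term 3 onward, concatenate the second-to-last term with the last: YY·Q = YYQ, Q·YYQ = QYYQ, …
So term 5 is YYQ·QYYQ.

YYQQYYQ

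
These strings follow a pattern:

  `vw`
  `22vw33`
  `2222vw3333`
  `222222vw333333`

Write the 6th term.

Every step adds 22 to the front and 33 to the end of the previous string.
From 222222vw333333, 2 further steps: 222222vw333333 → 22222222vw33333333 → (answer).

2222222222vw3333333333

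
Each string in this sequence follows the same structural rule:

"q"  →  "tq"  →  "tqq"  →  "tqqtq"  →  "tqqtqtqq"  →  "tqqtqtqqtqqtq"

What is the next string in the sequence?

This is a Fibonacci-style word recurrence s(k) = s(k−1)·s(k−2): e.g. tq·q = tqq.
The next term joins tqqtqtqqtqqtq and tqqtqtqq.

tqqtqtqqtqqtqtqqtqtqq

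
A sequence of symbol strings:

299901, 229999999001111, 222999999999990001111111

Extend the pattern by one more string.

222299999999999999900001111111111

Reading off run lengths: 2 runs 1, 2, 3; 9 runs 3, 7, 11; 0 runs 1, 2, 3; 1 runs 1, 4, 7 — each is linear in n (n = 1, 2, …).
Setting n = 4 gives 4, 15, 4, 10 characters in each block.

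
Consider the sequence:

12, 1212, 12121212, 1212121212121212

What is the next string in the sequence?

12121212121212121212121212121212

Each string is two copies of the previous one concatenated.
So the next term is two copies of 1212121212121212.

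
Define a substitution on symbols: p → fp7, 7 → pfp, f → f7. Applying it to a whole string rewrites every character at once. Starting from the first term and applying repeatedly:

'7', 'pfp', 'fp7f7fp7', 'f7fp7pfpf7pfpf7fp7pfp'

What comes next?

f7pfpf7fp7pfpfp7f7fp7f7pfpfp7f7fp7f7pfpf7fp7pfpfp7f7fp7

Replace each of the 21 characters of f7fp7pfpf7pfpf7fp7pfp in place — f7 pfp f7 fp7 pfp fp7 f7 fp7 f7 pfp fp7 f7 fp7 f7 pfp f7 fp7 pfp fp7 f7 fp7 — and concatenate.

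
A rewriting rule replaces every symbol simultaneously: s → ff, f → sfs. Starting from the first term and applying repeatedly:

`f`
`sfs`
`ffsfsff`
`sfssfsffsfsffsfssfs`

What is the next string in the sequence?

ffsfsffffsfsffsfssfsffsfsffsfssfsffsfsffffsfsff

Replace each of the 19 characters of sfssfsffsfsffsfssfs in place — ff sfs ff ff sfs ff sfs sfs ff sfs ff sfs sfs ff sfs ff ff sfs ff — and concatenate.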